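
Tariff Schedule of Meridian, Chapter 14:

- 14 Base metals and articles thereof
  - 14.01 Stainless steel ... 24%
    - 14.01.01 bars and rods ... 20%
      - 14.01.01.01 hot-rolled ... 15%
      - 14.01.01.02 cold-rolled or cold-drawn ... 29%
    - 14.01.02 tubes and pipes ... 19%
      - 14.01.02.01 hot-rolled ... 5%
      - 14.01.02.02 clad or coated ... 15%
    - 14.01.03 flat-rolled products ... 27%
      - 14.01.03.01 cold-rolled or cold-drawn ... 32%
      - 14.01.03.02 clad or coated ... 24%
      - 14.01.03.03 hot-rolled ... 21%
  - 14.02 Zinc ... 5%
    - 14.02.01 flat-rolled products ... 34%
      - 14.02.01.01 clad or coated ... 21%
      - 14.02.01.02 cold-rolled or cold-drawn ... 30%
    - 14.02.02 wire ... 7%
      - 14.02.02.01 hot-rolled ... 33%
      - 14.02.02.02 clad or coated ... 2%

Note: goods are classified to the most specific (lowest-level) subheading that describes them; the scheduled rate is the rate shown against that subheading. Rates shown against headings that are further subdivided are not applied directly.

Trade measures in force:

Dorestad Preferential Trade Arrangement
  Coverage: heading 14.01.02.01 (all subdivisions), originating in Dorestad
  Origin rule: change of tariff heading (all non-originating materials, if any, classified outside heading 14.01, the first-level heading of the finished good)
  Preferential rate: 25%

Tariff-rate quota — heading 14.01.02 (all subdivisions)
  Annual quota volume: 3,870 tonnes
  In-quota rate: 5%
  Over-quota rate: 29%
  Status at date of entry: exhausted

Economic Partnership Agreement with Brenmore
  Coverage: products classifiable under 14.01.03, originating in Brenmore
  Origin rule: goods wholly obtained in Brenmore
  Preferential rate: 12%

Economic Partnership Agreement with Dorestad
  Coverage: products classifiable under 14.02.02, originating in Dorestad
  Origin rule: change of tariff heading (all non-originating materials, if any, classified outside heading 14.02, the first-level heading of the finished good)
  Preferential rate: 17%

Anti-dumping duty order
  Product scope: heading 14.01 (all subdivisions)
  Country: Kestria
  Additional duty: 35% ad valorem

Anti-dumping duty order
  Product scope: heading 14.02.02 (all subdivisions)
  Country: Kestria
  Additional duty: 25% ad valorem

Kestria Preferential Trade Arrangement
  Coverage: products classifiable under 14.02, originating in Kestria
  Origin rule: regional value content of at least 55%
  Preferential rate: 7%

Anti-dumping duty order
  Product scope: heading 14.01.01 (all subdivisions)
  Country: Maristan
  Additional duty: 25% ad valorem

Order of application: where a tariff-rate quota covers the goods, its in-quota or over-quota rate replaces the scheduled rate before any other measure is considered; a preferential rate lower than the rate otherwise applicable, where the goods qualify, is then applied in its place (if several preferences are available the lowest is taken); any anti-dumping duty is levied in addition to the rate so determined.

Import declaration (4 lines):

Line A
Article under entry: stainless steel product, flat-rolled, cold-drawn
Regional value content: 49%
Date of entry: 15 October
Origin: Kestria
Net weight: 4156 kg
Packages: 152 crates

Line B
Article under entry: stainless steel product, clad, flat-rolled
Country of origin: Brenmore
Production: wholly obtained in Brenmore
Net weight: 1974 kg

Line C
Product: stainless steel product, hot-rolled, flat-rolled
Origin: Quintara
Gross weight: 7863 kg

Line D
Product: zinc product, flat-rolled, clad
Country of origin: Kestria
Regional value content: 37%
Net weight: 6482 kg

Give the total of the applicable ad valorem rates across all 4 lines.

Line A: stainless steel → 14.01; flat-rolled → 14.01.03; cold-drawn → 14.01.03.01. Scheduled 32%. Kestria agreement on 14.02: 14.01.03.01 not covered; anti-dumping (Kestria, 14.01): +35%; total 32% + 35% = 67%. → 67%.
Line B: stainless steel → 14.01; flat-rolled → 14.01.03; clad → 14.01.03.02. Scheduled 24%. Brenmore agreement on 14.01.03: wholly obtained → 12% available; preferential 12%. → 12%.
Line C: stainless steel → 14.01; flat-rolled → 14.01.03; hot-rolled → 14.01.03.03. Scheduled 21%. No special measure applies. → 21%.
Line D: zinc → 14.02; flat-rolled → 14.02.01; clad → 14.02.01.01. Scheduled 21%. Kestria agreement on 14.02: RVC < 55%. → 21%.
Sum: 67% + 12% + 21% + 21% = 121%.

121%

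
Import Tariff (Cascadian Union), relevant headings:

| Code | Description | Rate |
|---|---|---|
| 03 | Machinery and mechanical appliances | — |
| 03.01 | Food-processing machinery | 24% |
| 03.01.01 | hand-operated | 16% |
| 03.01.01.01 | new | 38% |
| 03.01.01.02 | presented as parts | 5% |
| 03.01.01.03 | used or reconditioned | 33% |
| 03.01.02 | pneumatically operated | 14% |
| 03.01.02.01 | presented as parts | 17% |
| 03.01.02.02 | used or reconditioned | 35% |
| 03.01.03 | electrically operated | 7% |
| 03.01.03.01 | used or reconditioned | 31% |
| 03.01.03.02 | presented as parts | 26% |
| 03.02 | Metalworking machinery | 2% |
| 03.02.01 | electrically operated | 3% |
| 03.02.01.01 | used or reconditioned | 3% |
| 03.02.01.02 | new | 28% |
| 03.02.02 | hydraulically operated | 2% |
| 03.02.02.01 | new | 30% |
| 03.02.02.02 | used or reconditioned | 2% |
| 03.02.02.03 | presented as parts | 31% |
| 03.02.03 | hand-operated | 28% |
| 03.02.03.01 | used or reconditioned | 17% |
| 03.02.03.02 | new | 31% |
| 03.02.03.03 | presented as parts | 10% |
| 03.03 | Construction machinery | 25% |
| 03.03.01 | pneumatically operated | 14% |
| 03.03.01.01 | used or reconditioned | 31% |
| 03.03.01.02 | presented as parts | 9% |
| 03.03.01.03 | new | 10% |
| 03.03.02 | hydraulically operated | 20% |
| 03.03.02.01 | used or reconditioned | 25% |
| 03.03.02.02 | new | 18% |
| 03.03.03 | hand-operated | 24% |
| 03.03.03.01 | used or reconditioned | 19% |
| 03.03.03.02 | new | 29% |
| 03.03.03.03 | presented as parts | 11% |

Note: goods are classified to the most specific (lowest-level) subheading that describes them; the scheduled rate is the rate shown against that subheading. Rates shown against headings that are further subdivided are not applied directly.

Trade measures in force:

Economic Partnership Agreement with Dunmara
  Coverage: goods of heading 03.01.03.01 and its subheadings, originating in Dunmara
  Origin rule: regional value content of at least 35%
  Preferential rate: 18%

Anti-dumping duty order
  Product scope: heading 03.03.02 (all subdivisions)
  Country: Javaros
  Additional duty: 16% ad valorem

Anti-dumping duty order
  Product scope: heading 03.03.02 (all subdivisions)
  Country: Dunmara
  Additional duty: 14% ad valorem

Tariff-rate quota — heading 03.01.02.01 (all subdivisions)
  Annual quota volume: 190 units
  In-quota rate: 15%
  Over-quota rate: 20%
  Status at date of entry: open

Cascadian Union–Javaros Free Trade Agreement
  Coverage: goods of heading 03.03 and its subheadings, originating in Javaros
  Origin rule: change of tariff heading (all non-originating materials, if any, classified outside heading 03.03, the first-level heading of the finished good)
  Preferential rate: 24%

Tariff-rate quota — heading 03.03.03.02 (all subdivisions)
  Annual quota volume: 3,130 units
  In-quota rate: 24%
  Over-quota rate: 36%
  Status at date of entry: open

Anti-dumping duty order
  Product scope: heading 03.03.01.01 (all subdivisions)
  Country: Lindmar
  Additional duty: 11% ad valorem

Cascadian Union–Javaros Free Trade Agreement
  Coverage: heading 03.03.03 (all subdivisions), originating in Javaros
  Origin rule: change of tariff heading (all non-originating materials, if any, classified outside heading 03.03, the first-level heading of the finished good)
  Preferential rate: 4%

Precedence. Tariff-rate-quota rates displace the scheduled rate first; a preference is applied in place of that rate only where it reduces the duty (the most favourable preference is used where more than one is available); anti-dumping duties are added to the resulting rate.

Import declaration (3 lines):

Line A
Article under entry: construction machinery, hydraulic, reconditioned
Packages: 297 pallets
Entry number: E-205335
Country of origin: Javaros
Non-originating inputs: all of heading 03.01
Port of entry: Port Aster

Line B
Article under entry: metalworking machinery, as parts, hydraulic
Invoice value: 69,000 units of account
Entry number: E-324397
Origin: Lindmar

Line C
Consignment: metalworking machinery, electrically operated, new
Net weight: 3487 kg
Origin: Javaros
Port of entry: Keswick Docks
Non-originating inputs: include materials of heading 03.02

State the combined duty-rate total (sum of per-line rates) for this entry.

Line A: construction → 03.03; hydraulic → 03.03.02; reconditioned → 03.03.02.01. Scheduled 25%. Javaros agreement on 03.03: CTH met → 24% available; Javaros agreement on 03.03.03: 03.03.02.01 not covered; preferential 24%; anti-dumping (Javaros, 03.03.02): +16%; total 24% + 16% = 40%. → 40%.
Line B: metalworking → 03.02; hydraulic → 03.02.02; as parts → 03.02.02.03. Scheduled 31%. No special measure applies. → 31%.
Line C: metalworking → 03.02; electrically operated → 03.02.01; new → 03.02.01.02. Scheduled 28%. Javaros agreement on 03.03: 03.02.01.02 not covered; Javaros agreement on 03.03.03: 03.02.01.02 not covered. → 28%.
Sum: 40% + 31% + 28% = 99%.

99%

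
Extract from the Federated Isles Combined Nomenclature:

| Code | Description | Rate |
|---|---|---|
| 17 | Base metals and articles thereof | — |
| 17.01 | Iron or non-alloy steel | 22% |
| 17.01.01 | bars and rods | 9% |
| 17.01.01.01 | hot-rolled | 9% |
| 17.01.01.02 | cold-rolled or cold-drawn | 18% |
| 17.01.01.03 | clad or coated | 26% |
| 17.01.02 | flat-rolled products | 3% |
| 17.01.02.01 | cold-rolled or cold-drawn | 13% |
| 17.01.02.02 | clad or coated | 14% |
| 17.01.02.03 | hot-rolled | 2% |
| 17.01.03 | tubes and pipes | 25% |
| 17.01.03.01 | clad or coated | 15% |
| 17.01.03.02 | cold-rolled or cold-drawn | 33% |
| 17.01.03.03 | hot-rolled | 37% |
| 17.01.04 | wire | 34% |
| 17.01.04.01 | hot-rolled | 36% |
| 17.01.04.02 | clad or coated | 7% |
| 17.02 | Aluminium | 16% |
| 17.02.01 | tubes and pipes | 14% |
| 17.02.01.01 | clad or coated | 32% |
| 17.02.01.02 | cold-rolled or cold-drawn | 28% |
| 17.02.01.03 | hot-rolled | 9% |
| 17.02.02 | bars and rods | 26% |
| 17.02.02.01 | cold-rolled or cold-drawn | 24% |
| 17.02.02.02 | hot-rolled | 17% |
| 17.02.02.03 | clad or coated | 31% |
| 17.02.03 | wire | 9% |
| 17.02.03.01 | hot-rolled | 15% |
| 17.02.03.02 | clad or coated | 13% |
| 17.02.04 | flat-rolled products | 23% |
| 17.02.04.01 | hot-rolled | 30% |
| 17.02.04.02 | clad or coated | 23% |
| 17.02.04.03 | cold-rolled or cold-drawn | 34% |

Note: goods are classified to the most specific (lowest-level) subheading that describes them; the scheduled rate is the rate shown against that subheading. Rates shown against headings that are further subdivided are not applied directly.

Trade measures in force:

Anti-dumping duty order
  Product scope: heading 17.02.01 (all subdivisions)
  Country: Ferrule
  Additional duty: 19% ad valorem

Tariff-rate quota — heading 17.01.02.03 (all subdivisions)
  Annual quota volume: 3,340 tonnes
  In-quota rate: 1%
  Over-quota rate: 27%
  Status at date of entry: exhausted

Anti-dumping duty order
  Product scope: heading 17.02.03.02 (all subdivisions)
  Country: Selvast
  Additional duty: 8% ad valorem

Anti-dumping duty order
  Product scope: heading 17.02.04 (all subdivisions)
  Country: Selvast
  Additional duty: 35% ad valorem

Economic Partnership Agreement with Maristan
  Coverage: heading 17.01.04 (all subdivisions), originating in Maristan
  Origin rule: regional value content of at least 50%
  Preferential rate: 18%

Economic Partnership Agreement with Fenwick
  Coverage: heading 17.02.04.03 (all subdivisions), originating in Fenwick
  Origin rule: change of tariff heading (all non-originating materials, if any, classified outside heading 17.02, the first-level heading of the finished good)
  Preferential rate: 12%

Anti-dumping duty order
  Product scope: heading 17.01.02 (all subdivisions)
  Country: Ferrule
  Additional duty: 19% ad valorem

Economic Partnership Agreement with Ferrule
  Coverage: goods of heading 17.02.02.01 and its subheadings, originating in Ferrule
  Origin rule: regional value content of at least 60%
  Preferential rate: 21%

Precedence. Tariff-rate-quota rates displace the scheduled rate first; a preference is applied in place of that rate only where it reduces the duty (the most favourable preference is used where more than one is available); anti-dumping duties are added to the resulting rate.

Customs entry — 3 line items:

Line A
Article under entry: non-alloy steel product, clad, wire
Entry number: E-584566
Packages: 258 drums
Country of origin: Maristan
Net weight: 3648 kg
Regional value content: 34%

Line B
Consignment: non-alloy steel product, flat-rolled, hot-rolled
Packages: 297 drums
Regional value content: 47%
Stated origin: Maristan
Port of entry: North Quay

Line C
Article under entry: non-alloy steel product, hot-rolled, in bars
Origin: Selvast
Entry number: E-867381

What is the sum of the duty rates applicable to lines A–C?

Line A: non-alloy steel → 17.01; wire → 17.01.04; clad → 17.01.04.02. Scheduled 7%. Maristan agreement on 17.01.04: RVC < 50%. → 7%.
Line B: non-alloy steel → 17.01; flat-rolled → 17.01.02; hot-rolled → 17.01.02.03. Scheduled 2%. quota on 17.01.02.03 exhausted → over-quota 27%; Maristan agreement on 17.01.04: 17.01.02.03 not covered. → 27%.
Line C: non-alloy steel → 17.01; in bars → 17.01.01; hot-rolled → 17.01.01.01. Scheduled 9%. No special measure applies. → 9%.
Sum: 7% + 27% + 9% = 43%.

43%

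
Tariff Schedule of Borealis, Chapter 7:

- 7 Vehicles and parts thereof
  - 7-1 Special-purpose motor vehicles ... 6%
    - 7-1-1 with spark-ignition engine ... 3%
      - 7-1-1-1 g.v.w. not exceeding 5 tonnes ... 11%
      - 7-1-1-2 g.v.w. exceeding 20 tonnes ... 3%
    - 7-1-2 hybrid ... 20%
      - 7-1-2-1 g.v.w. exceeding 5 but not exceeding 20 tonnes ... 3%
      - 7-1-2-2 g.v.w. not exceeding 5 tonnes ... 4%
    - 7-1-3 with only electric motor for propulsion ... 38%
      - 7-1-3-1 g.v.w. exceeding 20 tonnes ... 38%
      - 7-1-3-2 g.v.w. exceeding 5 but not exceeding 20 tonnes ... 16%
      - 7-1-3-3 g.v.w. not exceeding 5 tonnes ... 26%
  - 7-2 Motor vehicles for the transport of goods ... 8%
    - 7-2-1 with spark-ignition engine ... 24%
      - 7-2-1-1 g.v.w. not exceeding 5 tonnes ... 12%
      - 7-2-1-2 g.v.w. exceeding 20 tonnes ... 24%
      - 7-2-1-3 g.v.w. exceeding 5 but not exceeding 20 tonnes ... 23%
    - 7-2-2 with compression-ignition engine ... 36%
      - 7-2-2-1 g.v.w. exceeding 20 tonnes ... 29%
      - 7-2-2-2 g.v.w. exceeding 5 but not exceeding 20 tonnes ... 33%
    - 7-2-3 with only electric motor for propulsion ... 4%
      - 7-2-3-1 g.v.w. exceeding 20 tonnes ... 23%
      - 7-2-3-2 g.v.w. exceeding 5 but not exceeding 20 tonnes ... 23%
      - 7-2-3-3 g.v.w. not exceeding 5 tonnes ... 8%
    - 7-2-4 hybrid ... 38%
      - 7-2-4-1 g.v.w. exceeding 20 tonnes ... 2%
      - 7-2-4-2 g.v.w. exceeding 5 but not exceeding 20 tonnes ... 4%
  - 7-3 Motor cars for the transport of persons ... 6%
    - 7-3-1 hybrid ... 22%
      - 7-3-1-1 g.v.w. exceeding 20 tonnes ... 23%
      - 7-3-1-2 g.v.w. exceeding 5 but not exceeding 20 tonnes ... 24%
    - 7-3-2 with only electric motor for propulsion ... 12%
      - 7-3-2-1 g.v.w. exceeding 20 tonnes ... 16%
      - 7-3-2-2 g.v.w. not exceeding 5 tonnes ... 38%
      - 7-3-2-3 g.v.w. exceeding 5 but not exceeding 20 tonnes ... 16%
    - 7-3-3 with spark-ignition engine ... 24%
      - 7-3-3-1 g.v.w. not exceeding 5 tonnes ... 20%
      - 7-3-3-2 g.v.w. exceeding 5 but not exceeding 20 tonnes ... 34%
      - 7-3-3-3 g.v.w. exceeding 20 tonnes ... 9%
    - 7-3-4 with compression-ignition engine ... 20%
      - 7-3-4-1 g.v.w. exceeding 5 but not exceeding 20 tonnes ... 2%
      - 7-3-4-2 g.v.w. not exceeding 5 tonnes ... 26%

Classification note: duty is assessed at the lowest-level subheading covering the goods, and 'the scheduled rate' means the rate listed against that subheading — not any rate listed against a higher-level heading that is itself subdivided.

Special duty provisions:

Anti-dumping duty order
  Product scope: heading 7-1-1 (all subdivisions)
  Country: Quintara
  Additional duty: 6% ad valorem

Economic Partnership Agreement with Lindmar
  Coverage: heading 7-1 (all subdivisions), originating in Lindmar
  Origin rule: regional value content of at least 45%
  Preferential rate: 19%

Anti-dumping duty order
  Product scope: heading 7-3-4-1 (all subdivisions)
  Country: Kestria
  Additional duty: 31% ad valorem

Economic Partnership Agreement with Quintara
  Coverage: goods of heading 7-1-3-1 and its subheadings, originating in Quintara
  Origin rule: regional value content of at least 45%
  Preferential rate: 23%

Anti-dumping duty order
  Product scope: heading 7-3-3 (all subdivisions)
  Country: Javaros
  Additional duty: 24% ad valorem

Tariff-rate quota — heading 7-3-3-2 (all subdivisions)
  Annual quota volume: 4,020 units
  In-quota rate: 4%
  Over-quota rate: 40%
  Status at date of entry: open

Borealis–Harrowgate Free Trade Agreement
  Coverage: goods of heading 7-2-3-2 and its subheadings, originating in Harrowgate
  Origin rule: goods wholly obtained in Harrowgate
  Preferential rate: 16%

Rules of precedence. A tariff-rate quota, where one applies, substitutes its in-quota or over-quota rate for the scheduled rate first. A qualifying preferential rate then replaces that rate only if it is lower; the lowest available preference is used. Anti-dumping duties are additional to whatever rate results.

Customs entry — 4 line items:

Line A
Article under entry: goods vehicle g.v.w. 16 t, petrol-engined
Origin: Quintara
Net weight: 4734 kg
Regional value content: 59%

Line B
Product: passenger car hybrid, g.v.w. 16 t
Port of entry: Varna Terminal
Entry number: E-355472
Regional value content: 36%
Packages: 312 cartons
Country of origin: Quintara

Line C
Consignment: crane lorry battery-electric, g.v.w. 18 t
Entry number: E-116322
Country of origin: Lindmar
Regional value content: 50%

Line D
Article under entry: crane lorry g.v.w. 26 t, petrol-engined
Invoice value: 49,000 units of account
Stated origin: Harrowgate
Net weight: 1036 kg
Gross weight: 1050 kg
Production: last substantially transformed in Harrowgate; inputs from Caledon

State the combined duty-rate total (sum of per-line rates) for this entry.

66%

Line A: goods vehicle → 7-2; petrol-engined → 7-2-1; g.v.w. 16 t → 7-2-1-3. Scheduled 23%. Quintara agreement on 7-1-3-1: 7-2-1-3 not covered. → 23%.
Line B: passenger car → 7-3; hybrid → 7-3-1; g.v.w. 16 t → 7-3-1-2. Scheduled 24%. Quintara agreement on 7-1-3-1: 7-3-1-2 not covered. → 24%.
Line C: crane lorry → 7-1; battery-electric → 7-1-3; g.v.w. 18 t → 7-1-3-2. Scheduled 16%. Lindmar agreement on 7-1: RVC ≥ 45% → 19% available; preference 19% not lower than 16% → no reduction. → 16%.
Line D: crane lorry → 7-1; petrol-engined → 7-1-1; g.v.w. 26 t → 7-1-1-2. Scheduled 3%. Harrowgate agreement on 7-2-3-2: 7-1-1-2 not covered. → 3%.
Sum: 23% + 24% + 16% + 3% = 66%.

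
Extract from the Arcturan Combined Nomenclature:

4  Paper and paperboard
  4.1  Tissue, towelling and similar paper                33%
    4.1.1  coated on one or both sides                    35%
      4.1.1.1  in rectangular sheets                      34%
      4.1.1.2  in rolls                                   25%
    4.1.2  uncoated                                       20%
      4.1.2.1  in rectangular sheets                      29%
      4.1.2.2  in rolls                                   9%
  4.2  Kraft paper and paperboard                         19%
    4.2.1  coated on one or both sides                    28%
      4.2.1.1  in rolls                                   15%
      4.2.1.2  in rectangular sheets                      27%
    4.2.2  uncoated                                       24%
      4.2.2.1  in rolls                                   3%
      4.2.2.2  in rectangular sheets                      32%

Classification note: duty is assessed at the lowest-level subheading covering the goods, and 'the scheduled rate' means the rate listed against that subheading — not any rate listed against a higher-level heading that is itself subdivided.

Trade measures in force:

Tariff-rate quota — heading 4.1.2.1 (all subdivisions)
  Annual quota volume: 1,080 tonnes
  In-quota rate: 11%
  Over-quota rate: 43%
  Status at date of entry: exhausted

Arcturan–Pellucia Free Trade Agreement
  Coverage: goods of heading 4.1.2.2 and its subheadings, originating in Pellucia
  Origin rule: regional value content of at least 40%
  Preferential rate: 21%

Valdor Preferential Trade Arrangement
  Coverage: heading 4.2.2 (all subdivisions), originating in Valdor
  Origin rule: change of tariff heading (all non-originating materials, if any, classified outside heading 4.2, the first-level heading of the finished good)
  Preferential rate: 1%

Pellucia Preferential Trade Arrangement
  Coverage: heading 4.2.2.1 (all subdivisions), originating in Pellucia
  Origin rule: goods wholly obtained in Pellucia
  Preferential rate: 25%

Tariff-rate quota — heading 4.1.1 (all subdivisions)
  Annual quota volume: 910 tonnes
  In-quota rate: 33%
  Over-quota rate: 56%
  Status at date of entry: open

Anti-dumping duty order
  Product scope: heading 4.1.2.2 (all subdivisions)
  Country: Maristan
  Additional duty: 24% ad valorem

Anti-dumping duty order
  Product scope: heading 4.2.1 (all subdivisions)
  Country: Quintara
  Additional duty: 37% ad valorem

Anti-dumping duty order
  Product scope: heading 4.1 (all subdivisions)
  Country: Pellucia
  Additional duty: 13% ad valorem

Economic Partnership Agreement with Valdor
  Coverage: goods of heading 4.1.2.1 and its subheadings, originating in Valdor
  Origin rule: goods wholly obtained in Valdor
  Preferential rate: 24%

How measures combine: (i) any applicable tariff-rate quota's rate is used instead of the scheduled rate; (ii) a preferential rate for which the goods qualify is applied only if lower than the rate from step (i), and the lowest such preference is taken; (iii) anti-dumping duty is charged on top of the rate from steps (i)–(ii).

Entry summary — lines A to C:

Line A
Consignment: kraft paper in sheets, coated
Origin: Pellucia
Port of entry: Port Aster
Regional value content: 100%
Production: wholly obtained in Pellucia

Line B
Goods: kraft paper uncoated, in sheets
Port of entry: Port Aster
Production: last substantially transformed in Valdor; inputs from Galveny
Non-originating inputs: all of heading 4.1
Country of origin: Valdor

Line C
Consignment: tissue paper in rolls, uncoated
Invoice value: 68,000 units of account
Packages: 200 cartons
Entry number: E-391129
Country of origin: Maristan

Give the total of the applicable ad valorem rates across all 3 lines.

Line A: kraft paper → 4.2; coated → 4.2.1; in sheets → 4.2.1.2. Scheduled 27%. Pellucia agreement on 4.1.2.2: 4.2.1.2 not covered; Pellucia agreement on 4.2.2.1: 4.2.1.2 not covered. → 27%.
Line B: kraft paper → 4.2; uncoated → 4.2.2; in sheets → 4.2.2.2. Scheduled 32%. Valdor agreement on 4.2.2: CTH met → 1% available; Valdor agreement on 4.1.2.1: 4.2.2.2 not covered; preferential 1%. → 1%.
Line C: tissue paper → 4.1; uncoated → 4.1.2; in rolls → 4.1.2.2. Scheduled 9%. anti-dumping (Maristan, 4.1.2.2): +24%; total 9% + 24% = 33%. → 33%.
Sum: 27% + 1% + 33% = 61%.

61%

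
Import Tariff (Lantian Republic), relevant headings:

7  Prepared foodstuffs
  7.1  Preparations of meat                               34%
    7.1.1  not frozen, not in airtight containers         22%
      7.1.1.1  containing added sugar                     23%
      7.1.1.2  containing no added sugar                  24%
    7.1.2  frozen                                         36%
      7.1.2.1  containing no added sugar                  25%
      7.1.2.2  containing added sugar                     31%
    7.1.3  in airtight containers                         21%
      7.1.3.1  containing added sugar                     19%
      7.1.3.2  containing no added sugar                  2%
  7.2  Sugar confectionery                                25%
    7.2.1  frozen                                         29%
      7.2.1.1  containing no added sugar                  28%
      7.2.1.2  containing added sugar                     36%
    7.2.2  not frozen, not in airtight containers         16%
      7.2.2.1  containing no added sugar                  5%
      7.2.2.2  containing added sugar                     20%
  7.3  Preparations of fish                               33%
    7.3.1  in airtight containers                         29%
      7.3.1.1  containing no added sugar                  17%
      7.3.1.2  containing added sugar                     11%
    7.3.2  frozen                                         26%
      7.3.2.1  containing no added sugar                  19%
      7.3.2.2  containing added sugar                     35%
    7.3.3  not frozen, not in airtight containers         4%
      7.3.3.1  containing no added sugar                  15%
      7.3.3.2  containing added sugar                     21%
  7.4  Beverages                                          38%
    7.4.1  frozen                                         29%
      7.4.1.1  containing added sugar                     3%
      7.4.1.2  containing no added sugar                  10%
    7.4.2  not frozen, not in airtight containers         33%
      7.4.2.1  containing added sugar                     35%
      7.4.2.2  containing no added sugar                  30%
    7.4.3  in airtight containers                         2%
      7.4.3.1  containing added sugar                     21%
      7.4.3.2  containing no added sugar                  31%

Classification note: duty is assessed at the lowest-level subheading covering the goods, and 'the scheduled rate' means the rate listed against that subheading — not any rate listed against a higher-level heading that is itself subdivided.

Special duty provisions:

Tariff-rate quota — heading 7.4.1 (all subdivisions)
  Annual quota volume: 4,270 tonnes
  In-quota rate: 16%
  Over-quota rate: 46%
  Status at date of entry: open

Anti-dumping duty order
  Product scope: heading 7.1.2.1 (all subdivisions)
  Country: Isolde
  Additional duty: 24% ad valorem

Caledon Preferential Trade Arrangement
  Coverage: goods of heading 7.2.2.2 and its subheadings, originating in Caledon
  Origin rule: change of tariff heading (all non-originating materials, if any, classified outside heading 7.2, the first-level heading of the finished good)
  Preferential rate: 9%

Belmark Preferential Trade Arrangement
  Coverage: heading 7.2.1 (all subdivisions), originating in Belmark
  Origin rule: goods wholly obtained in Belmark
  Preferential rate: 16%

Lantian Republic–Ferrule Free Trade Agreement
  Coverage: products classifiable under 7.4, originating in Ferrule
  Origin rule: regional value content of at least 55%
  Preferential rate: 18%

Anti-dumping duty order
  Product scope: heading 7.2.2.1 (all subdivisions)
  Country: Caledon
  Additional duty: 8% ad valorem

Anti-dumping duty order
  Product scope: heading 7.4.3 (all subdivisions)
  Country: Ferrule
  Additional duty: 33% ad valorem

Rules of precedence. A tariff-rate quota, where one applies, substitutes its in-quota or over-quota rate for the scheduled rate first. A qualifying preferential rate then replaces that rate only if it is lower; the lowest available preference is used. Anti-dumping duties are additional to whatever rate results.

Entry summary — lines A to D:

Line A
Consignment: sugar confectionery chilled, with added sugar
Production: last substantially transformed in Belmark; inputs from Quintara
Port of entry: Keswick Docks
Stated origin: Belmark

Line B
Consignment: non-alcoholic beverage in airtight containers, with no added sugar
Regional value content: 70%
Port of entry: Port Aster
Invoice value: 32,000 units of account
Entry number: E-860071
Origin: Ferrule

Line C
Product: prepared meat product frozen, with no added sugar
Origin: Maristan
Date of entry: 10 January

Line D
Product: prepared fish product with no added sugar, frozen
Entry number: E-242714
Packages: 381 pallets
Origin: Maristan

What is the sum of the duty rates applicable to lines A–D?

Line A: sugar confectionery → 7.2; chilled → 7.2.2; with added sugar → 7.2.2.2. Scheduled 20%. Belmark agreement on 7.2.1: 7.2.2.2 not covered. → 20%.
Line B: non-alcoholic beverage → 7.4; in airtight containers → 7.4.3; with no added sugar → 7.4.3.2. Scheduled 31%. Ferrule agreement on 7.4: RVC ≥ 55% → 18% available; preferential 18%; anti-dumping (Ferrule, 7.4.3): +33%; total 18% + 33% = 51%. → 51%.
Line C: prepared meat product → 7.1; frozen → 7.1.2; with no added sugar → 7.1.2.1. Scheduled 25%. No special measure applies. → 25%.
Line D: prepared fish product → 7.3; frozen → 7.3.2; with no added sugar → 7.3.2.1. Scheduled 19%. No special measure applies. → 19%.
Sum: 20% + 51% + 25% + 19% = 115%.

115%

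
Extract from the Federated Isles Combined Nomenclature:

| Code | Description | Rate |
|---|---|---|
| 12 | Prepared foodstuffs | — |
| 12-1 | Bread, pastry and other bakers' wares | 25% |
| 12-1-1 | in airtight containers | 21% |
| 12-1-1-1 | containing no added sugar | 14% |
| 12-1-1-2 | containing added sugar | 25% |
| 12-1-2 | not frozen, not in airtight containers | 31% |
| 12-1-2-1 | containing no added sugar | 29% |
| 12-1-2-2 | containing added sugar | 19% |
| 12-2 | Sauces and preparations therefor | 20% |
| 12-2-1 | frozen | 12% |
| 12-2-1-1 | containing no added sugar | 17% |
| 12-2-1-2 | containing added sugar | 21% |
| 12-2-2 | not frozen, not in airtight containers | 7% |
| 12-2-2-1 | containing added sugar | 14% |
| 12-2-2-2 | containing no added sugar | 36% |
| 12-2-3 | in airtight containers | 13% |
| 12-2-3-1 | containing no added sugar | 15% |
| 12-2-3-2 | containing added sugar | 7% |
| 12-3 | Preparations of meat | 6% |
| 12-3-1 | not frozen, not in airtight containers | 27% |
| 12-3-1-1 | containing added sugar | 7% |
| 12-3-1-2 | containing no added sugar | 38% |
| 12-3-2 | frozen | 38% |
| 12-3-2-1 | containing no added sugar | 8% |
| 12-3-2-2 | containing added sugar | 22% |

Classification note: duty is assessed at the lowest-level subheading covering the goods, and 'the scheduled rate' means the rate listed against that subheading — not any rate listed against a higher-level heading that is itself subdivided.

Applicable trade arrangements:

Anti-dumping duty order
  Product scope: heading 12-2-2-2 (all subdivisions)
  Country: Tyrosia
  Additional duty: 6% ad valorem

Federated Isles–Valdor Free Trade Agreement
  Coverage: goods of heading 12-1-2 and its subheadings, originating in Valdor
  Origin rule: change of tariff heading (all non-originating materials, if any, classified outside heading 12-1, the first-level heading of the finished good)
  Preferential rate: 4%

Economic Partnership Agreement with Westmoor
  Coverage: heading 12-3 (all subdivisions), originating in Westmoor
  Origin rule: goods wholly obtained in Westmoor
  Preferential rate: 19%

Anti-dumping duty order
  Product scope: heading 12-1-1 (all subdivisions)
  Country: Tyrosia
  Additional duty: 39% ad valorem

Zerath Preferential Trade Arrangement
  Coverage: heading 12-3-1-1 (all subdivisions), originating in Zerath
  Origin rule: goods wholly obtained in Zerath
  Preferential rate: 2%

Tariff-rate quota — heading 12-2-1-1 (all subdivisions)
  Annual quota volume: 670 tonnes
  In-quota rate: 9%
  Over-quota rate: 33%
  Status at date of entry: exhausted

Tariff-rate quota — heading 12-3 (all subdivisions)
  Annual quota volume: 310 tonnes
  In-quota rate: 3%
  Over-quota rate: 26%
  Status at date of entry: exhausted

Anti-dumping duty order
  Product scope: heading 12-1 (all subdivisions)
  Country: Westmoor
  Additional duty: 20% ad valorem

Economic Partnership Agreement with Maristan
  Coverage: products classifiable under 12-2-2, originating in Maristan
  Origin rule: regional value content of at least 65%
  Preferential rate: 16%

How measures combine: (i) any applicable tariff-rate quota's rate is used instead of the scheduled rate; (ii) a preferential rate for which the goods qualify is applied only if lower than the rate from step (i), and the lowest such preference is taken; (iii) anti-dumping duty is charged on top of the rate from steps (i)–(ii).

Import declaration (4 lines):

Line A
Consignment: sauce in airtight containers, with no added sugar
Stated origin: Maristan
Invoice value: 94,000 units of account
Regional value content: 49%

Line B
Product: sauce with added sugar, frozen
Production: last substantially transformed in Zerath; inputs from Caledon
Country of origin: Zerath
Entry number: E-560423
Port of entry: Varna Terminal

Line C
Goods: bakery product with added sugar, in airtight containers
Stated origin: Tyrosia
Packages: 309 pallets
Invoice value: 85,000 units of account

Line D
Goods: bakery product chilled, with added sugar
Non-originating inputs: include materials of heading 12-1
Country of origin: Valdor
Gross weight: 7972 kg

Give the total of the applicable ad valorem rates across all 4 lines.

Line A: sauce → 12-2; in airtight containers → 12-2-3; with no added sugar → 12-2-3-1. Scheduled 15%. Maristan agreement on 12-2-2: 12-2-3-1 not covered. → 15%.
Line B: sauce → 12-2; frozen → 12-2-1; with added sugar → 12-2-1-2. Scheduled 21%. Zerath agreement on 12-3-1-1: 12-2-1-2 not covered. → 21%.
Line C: bakery product → 12-1; in airtight containers → 12-1-1; with added sugar → 12-1-1-2. Scheduled 25%. anti-dumping (Tyrosia, 12-1-1): +39%; total 25% + 39% = 64%. → 64%.
Line D: bakery product → 12-1; chilled → 12-1-2; with added sugar → 12-1-2-2. Scheduled 19%. Valdor agreement on 12-1-2: CTH not met. → 19%.
Sum: 15% + 21% + 64% + 19% = 119%.

119%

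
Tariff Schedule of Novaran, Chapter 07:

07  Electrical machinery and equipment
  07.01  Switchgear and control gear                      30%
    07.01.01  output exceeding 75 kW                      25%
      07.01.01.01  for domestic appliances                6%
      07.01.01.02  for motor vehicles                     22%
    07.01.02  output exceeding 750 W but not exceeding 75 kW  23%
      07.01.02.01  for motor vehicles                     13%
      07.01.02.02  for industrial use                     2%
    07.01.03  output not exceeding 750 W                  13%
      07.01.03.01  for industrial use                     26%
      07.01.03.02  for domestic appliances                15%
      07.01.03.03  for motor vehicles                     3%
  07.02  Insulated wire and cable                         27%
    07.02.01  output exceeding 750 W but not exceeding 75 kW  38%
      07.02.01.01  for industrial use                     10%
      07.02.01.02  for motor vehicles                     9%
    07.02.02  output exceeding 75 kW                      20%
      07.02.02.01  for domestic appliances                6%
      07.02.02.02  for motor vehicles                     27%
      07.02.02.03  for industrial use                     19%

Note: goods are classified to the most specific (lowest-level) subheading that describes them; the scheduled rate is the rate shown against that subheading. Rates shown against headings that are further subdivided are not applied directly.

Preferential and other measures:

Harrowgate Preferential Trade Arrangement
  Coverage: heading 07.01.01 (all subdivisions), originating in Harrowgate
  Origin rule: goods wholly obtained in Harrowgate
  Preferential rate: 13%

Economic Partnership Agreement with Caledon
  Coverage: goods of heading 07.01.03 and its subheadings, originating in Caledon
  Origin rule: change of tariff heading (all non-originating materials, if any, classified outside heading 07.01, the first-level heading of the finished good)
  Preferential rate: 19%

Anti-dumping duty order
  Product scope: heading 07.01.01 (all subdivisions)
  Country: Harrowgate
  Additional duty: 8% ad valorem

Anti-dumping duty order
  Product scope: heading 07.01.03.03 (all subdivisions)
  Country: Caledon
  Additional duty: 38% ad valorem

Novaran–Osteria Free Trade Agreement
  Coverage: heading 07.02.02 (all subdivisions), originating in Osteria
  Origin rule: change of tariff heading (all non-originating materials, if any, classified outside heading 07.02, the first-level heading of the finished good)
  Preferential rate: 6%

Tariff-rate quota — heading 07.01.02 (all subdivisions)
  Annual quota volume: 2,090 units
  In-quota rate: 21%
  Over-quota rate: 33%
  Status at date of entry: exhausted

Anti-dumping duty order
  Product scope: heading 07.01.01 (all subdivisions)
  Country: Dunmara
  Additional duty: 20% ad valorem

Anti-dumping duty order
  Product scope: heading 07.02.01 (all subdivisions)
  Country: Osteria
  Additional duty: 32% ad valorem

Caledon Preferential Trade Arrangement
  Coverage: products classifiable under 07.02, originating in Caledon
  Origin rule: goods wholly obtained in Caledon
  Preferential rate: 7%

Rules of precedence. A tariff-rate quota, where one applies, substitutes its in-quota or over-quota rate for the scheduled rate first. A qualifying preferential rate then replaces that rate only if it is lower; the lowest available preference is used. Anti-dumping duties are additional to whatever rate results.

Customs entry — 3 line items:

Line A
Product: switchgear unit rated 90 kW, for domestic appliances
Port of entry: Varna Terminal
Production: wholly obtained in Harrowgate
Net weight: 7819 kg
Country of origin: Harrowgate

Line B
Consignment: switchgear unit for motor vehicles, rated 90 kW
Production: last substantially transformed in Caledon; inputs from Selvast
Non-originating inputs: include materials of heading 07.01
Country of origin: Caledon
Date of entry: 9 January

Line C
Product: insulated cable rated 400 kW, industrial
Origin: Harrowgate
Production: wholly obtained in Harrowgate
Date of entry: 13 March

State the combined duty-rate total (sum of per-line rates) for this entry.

Line A: switchgear unit → 07.01; rated 90 kW → 07.01.01; for domestic appliances → 07.01.01.01. Scheduled 6%. Harrowgate agreement on 07.01.01: wholly obtained → 13% available; preference 13% not lower than 6% → no reduction; anti-dumping (Harrowgate, 07.01.01): +8%; total 6% + 8% = 14%. → 14%.
Line B: switchgear unit → 07.01; rated 90 kW → 07.01.01; for motor vehicles → 07.01.01.02. Scheduled 22%. Caledon agreement on 07.01.03: 07.01.01.02 not covered; Caledon agreement on 07.02: 07.01.01.02 not covered. → 22%.
Line C: insulated cable → 07.02; rated 400 kW → 07.02.02; industrial → 07.02.02.03. Scheduled 19%. Harrowgate agreement on 07.01.01: 07.02.02.03 not covered. → 19%.
Sum: 14% + 22% + 19% = 55%.

55%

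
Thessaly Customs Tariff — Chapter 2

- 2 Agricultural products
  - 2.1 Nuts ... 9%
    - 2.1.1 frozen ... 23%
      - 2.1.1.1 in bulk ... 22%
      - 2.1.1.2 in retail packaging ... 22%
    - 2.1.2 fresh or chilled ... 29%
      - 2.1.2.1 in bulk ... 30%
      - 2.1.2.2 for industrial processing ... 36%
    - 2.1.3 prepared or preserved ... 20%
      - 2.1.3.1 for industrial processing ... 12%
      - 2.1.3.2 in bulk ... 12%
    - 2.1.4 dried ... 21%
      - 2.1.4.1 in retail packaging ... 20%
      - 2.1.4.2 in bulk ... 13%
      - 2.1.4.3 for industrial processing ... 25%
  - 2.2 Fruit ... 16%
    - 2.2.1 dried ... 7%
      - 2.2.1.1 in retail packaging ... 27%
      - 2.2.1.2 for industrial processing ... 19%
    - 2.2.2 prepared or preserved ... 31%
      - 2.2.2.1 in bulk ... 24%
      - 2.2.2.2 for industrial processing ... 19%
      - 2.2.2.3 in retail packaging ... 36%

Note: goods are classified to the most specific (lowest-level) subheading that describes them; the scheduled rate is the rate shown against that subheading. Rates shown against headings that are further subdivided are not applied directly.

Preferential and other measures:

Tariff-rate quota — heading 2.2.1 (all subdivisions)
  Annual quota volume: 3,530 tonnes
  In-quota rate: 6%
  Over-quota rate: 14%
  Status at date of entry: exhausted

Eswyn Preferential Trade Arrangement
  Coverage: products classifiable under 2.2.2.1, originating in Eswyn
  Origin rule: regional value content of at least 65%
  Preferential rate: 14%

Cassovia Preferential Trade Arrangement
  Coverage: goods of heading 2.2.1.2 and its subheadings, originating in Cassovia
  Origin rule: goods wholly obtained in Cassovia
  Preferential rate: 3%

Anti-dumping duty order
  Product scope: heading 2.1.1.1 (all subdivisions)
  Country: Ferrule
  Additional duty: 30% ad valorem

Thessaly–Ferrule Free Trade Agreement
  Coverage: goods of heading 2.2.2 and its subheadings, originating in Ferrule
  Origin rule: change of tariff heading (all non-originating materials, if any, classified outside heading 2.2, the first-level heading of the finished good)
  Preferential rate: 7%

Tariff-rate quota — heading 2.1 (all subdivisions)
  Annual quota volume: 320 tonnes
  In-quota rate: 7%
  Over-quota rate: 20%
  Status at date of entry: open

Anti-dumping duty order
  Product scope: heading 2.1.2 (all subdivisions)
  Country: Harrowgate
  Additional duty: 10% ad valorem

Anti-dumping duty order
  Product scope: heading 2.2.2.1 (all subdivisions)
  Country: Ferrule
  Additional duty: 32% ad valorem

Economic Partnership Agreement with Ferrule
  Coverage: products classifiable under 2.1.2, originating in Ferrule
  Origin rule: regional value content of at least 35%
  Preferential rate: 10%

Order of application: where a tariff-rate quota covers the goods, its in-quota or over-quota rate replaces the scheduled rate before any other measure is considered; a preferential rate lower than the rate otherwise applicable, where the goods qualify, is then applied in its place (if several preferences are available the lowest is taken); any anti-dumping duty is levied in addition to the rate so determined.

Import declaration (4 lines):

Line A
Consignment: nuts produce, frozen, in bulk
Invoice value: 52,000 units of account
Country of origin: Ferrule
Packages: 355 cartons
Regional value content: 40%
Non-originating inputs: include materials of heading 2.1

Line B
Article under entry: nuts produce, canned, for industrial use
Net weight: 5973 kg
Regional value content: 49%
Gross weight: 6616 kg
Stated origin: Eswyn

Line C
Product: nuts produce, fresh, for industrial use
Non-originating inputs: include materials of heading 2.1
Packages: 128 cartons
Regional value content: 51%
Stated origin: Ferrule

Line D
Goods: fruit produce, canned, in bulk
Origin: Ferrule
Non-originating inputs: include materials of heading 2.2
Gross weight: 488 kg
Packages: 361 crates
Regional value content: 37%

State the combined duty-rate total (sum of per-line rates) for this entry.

Line A: nuts → 2.1; frozen → 2.1.1; in bulk → 2.1.1.1. Scheduled 22%. quota on 2.1 open → in-quota 7%; Ferrule agreement on 2.2.2: 2.1.1.1 not covered; Ferrule agreement on 2.1.2: 2.1.1.1 not covered; anti-dumping (Ferrule, 2.1.1.1): +30%; total 7% + 30% = 37%. → 37%.
Line B: nuts → 2.1; canned → 2.1.3; for industrial use → 2.1.3.1. Scheduled 12%. quota on 2.1 open → in-quota 7%; Eswyn agreement on 2.2.2.1: 2.1.3.1 not covered. → 7%.
Line C: nuts → 2.1; fresh → 2.1.2; for industrial use → 2.1.2.2. Scheduled 36%. quota on 2.1 open → in-quota 7%; Ferrule agreement on 2.2.2: 2.1.2.2 not covered; Ferrule agreement on 2.1.2: RVC ≥ 35% → 10% available; preference 10% not lower than 7% → no reduction. → 7%.
Line D: fruit → 2.2; canned → 2.2.2; in bulk → 2.2.2.1. Scheduled 24%. Ferrule agreement on 2.2.2: CTH not met; Ferrule agreement on 2.1.2: 2.2.2.1 not covered; anti-dumping (Ferrule, 2.2.2.1): +32%; total 24% + 32% = 56%. → 56%.
Sum: 37% + 7% + 7% + 56% = 107%.

107%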